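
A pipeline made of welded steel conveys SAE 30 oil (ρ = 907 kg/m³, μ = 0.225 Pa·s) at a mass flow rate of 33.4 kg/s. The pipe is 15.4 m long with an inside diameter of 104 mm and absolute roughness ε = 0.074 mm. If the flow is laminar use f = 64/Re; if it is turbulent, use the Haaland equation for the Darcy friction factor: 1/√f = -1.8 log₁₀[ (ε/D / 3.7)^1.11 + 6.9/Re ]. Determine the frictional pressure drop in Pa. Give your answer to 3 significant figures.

A = πD²/4 = π(0.104)²/4 = 0.008495 m²; mean velocity V = ṁ/(ρA) = 33.4/(907 · 0.008495) = 4.335 m/s.
Reynolds number Re = ρVD/μ = 907 · 4.335 · 0.104 / 0.225 = 1817.
Re < 2300 → laminar flow, so f = 64/Re = 64/1817 = 0.03522 (the turbulent correlation is not needed).
Darcy-Weisbach: ΔP = f(L/D)(ρV²/2) = 0.03522·(15.4/0.104)·(907·4.335²/2) = 0.03522·148.1·8522 = 4.444e+04 Pa.

ΔP ≈ 44400 Pa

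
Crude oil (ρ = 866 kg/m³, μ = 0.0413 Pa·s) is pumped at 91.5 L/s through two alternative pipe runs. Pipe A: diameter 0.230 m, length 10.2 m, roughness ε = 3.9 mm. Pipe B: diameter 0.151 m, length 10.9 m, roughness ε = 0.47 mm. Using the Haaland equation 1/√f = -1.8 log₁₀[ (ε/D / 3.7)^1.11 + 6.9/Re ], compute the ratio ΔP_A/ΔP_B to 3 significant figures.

Pipe A: V = Q/A = 0.0915/0.04155 = 2.202 m/s; Re = 1.062e+04; ε/D = 0.017; Haaland → f = 0.0495; ΔP_A = f(L/D)(ρV²/2) = 4610 Pa.
Pipe B: V = Q/A = 0.0915/0.01791 = 5.109 m/s; Re = 1.618e+04; ε/D = 0.00311; Haaland → f = 0.03232; ΔP_B = f(L/D)(ρV²/2) = 2.637e+04 Pa.
ΔP_A/ΔP_B = 4610/2.637e+04 = 0.175.

ΔP_A/ΔP_B ≈ 0.175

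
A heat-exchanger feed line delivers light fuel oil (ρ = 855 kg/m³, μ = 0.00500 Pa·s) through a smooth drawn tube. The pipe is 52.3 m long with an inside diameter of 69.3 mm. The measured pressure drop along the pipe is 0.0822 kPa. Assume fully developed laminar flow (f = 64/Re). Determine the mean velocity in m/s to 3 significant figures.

V ≈ 0.0472 m/s

For laminar flow, f = 64/Re with Re = ρVD/μ, so Darcy-Weisbach reduces to ΔP = 32μLV/D². Solving for V: V = ΔP·D²/(32μL) = 82.2·(0.0693)²/(32·0.005·52.3) = 0.04718 m/s.
Check: Re = ρVD/μ = 855·0.04718·0.0693/0.005 = 559 < 2300, so the laminar assumption holds.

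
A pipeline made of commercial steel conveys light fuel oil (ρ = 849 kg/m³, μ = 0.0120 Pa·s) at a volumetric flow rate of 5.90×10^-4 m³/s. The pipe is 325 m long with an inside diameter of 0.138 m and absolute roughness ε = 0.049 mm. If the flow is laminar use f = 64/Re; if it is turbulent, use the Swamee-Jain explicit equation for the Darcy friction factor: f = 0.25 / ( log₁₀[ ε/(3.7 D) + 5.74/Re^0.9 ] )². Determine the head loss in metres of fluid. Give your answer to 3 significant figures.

h_f ≈ 0.0310 m

Cross-sectional area A = πD²/4 = π(0.138)²/4 = 0.01496 m²; mean velocity V = Q/A = 0.00059/0.01496 = 0.03945 m/s.
Reynolds number Re = ρVD/μ = 849 · 0.03945 · 0.138 / 0.012 = 385.1.
Re < 2300 → laminar flow, so f = 64/Re = 64/385.1 = 0.1662 (the turbulent correlation is not needed).
Darcy-Weisbach: ΔP = f(L/D)(ρV²/2) = 0.1662·(325/0.138)·(849·0.03945²/2) = 0.1662·2355·0.6605 = 258.5 Pa.
Head loss h_f = ΔP/(ρg) = 258.5/(849·9.81) = 0.0310 m.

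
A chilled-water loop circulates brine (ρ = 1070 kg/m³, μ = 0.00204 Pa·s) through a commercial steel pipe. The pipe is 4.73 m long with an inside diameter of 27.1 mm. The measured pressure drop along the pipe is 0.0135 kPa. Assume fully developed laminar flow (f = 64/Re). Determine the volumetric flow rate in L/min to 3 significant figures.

Q ≈ 1.11 L/min

For laminar flow, f = 64/Re with Re = ρVD/μ, so Darcy-Weisbach reduces to ΔP = 32μLV/D². Solving for V: V = ΔP·D²/(32μL) = 13.5·(0.0271)²/(32·0.00204·4.73) = 0.03211 m/s.
Check: Re = ρVD/μ = 1070·0.03211·0.0271/0.00204 = 456.4 < 2300, so the laminar assumption holds.
Q = V·A = 0.03211·(π/4·0.0271²) = 1.852e-05 m³/s = 1.11 L/min.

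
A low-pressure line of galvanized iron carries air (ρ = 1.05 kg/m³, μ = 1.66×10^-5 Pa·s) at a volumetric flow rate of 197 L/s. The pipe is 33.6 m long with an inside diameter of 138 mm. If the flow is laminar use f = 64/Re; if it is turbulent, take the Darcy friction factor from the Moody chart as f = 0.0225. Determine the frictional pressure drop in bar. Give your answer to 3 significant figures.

Q = 197 L/s = 197/1000 = 0.197 m³/s.
Cross-sectional area A = πD²/4 = π(0.138)²/4 = 0.01496 m²; mean velocity V = Q/A = 0.197/0.01496 = 13.17 m/s.
Reynolds number Re = ρVD/μ = 1.05 · 13.17 · 0.138 / 1.66e-05 = 1.15e+05.
Re > 4000 → turbulent; use the Moody-chart value f = 0.0225.
Darcy-Weisbach: ΔP = f(L/D)(ρV²/2) = 0.0225·(33.6/0.138)·(1.05·13.17²/2) = 0.0225·243.5·91.07 = 498.9 Pa.
ΔP = 498.9 Pa = 0.00499 bar.

ΔP ≈ 0.00499 bar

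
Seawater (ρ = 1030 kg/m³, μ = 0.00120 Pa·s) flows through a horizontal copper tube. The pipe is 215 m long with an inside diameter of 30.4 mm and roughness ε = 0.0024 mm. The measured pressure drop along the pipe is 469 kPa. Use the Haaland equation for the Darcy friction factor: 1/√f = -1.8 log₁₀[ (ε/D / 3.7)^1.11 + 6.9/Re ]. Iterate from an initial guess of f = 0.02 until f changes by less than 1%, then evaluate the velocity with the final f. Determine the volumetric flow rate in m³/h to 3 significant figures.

Rearranging Darcy-Weisbach: V = √(2·ΔP·D/(f·L·ρ)). With ε/D = 2.4e-06/0.0304 = 7.89e-05, iterate starting from f = 0.02:
  f = 0.02 → V = √(2·4.69e+05·0.0304/(0.02·215·1030)) = 2.537 m/s; Re = ρVD/μ = 6.621e+04; f → 0.01973
  f = 0.01973 → V = 2.555 m/s; Re = 6.667e+04; f → 0.0197
Converged (Δf/f < 1%). With the final f = 0.0197: V = √(2·4.69e+05·0.0304/(0.0197·215·1030)) = 2.557 m/s.
Q = V·A = 2.557·(π/4·0.0304²) = 0.001856 m³/s = 6.68 m³/h.

Q ≈ 6.68 m³/h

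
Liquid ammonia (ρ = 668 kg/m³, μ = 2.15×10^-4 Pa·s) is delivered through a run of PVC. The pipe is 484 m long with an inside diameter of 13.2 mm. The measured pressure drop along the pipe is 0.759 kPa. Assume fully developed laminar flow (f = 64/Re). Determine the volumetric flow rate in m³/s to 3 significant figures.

Q ≈ 5.43×10^-6 m³/s

For laminar flow, f = 64/Re with Re = ρVD/μ, so Darcy-Weisbach reduces to ΔP = 32μLV/D². Solving for V: V = ΔP·D²/(32μL) = 759·(0.0132)²/(32·0.000215·484) = 0.03972 m/s.
Check: Re = ρVD/μ = 668·0.03972·0.0132/0.000215 = 1629 < 2300, so the laminar assumption holds.
Q = V·A = 0.03972·(π/4·0.0132²) = 5.435e-06 m³/s = 5.43×10^-6 m³/s.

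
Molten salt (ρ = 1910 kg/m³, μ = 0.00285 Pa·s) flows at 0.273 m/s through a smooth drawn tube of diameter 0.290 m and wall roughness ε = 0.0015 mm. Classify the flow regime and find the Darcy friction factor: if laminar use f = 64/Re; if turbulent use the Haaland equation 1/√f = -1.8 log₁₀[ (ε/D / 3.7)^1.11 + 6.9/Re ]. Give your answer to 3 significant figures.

Re = ρVD/μ = 1910·0.273·0.29/0.00285 = 5.306e+04.
Re > 4000 → turbulent. ε/D = 1.5e-06/0.29 = 5.17e-06; Haaland: 1/√f = -1.8 log₁₀[3.17e-07 + 0.00013] = 6.993, so f = 0.02045.

f ≈ 0.0205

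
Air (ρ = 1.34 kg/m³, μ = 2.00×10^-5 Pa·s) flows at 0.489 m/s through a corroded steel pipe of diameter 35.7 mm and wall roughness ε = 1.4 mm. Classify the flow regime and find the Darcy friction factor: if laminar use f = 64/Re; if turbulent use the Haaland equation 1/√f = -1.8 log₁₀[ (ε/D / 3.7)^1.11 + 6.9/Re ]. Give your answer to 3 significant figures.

Re = ρVD/μ = 1.34·0.489·0.0357/2e-05 = 1170.
Re < 2300 → laminar, so f = 64/Re = 0.05472 (roughness is irrelevant in laminar flow).

f ≈ 0.0547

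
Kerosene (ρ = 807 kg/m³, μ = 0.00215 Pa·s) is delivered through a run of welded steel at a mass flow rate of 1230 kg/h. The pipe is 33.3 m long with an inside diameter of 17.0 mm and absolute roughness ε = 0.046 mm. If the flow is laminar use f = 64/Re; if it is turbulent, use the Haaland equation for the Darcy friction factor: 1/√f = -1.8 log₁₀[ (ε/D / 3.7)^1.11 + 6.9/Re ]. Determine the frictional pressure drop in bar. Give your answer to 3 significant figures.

ṁ = 1230 kg/h = 1230/3600 = 0.3417 kg/s.
A = πD²/4 = π(0.017)²/4 = 0.000227 m²; mean velocity V = ṁ/(ρA) = 0.3417/(807 · 0.000227) = 1.865 m/s.
Reynolds number Re = ρVD/μ = 807 · 1.865 · 0.017 / 0.00215 = 1.19e+04.
Re > 4000 → turbulent. Relative roughness ε/D = 4.6e-05/0.017 = 0.00271. Haaland: 1/√f = -1.8 log₁₀[(0.00271/3.7)^1.11 + 6.9/1.19e+04] = -1.8 log₁₀[0.00033 + 0.00058] = 5.474, so f = 0.03338.
Darcy-Weisbach: ΔP = f(L/D)(ρV²/2) = 0.03338·(33.3/0.017)·(807·1.865²/2) = 0.03338·1959·1404 = 9.179e+04 Pa.
ΔP = 9.179e+04 Pa = 0.918 bar.

ΔP ≈ 0.918 bar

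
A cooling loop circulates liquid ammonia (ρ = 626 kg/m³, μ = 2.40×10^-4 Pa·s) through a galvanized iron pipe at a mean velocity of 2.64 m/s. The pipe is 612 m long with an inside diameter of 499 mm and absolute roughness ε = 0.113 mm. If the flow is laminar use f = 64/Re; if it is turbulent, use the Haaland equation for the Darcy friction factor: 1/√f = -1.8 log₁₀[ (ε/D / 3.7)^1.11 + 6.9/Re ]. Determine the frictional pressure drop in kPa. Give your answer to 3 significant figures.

Reynolds number Re = ρVD/μ = 626 · 2.64 · 0.499 / 0.00024 = 3.436e+06.
Re > 4000 → turbulent. Relative roughness ε/D = 0.000113/0.499 = 0.000226. Haaland: 1/√f = -1.8 log₁₀[(0.000226/3.7)^1.11 + 6.9/3.436e+06] = -1.8 log₁₀[2.11e-05 + 2.01e-06] = 8.347, so f = 0.01435.
Darcy-Weisbach: ΔP = f(L/D)(ρV²/2) = 0.01435·(612/0.499)·(626·2.64²/2) = 0.01435·1226·2181 = 3.84e+04 Pa.
ΔP = 3.84e+04 Pa = 38.4 kPa.

ΔP ≈ 38.4 kPa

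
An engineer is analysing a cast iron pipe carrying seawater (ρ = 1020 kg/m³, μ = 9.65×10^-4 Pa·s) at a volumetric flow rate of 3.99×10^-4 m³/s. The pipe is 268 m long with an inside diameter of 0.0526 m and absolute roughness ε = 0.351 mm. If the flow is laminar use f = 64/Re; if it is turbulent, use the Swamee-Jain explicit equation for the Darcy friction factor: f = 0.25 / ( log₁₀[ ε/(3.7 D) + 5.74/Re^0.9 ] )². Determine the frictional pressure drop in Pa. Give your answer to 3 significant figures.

ΔP ≈ 3530 Pa

Cross-sectional area A = πD²/4 = π(0.0526)²/4 = 0.002173 m²; mean velocity V = Q/A = 0.000399/0.002173 = 0.1836 m/s.
Reynolds number Re = ρVD/μ = 1020 · 0.1836 · 0.0526 / 0.000965 = 1.021e+04.
Re > 4000 → turbulent. Relative roughness ε/D = 0.000351/0.0526 = 0.00667. Swamee-Jain: f = 0.25/(log₁₀[0.00667/3.7 + 5.74/1.021e+04^0.9])² = 0.25/(log₁₀[0.0018 + 0.00142])² = 0.25/(-2.492)² = 0.04025.
Darcy-Weisbach: ΔP = f(L/D)(ρV²/2) = 0.04025·(268/0.0526)·(1020·0.1836²/2) = 0.04025·5095·17.19 = 3526 Pa.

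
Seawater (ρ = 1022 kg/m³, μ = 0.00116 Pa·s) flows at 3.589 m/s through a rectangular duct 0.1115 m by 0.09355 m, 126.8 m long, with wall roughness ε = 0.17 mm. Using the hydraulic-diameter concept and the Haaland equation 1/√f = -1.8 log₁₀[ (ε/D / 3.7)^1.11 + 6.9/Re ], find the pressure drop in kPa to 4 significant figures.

Hydraulic diameter D_h = 4A/P = 4·(0.1115·0.09355)/(2·(0.1115+0.09355)) = 0.04172/0.4101 = 0.1017 m.
Re = ρVD_h/μ = 1022·3.589·0.1017/0.00116 = 3.217e+05.
ε/D_h = 0.00017/0.1017 = 0.00167; Haaland gives 1/√f = -1.8 log₁₀[0.000194+2.14e-05] = 6.602, so f = 0.02295.
ΔP = f(L/D_h)(ρV²/2) = 0.02295·126.8/0.1017·6582 = 1.882e+05 Pa.
ΔP = 188.2 kPa.

ΔP ≈ 188.2 kPa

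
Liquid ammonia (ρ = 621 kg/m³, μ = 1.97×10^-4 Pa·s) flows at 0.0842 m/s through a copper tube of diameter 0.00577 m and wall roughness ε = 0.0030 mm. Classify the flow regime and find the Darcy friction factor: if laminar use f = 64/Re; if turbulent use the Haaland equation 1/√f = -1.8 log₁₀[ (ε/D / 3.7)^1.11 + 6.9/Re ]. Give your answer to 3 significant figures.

Re = ρVD/μ = 621·0.0842·0.00577/0.000197 = 1531.
Re < 2300 → laminar, so f = 64/Re = 0.04179 (roughness is irrelevant in laminar flow).

f ≈ 0.0418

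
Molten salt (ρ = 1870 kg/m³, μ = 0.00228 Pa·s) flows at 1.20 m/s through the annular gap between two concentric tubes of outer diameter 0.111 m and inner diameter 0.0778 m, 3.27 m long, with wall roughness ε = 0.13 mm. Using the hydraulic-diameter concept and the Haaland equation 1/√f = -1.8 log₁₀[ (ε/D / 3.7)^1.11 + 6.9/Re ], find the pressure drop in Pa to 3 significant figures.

Hydraulic diameter D_h = 4A/P = D_o - D_i = 0.111 - 0.0778 = 0.0332 m.
Re = ρVD_h/μ = 1870·1.2·0.0332/0.00228 = 3.268e+04.
ε/D_h = 0.00013/0.0332 = 0.00392; Haaland gives 1/√f = -1.8 log₁₀[0.000498+0.000211] = 5.669, so f = 0.03112.
ΔP = f(L/D_h)(ρV²/2) = 0.03112·3.27/0.0332·1346 = 4127 Pa.

ΔP ≈ 4130 Pa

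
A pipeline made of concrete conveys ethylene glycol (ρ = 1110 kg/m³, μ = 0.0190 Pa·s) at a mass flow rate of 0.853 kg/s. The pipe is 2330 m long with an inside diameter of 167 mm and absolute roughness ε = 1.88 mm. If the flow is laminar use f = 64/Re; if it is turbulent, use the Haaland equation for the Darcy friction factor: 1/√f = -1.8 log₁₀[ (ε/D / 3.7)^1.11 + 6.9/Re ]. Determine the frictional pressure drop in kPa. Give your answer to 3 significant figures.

ΔP ≈ 1.78 kPa

A = πD²/4 = π(0.167)²/4 = 0.0219 m²; mean velocity V = ṁ/(ρA) = 0.853/(1110 · 0.0219) = 0.03508 m/s.
Reynolds number Re = ρVD/μ = 1110 · 0.03508 · 0.167 / 0.019 = 342.3.
Re < 2300 → laminar flow, so f = 64/Re = 64/342.3 = 0.187 (the turbulent correlation is not needed).
Darcy-Weisbach: ΔP = f(L/D)(ρV²/2) = 0.187·(2330/0.167)·(1110·0.03508²/2) = 0.187·1.395e+04·0.6831 = 1782 Pa.
ΔP = 1782 Pa = 1.78 kPa.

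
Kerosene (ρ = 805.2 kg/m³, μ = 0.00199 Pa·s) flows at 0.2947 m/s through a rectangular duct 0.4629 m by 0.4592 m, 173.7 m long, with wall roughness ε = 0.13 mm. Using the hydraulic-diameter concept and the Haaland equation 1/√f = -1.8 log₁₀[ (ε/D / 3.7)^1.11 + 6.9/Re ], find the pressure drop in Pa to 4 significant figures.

Hydraulic diameter D_h = 4A/P = 4·(0.4629·0.4592)/(2·(0.4629+0.4592)) = 0.8503/1.844 = 0.461 m.
Re = ρVD_h/μ = 805.2·0.2947·0.461/0.00199 = 5.498e+04.
ε/D_h = 0.00013/0.461 = 0.000282; Haaland gives 1/√f = -1.8 log₁₀[2.69e-05+0.000126] = 6.871, so f = 0.02118.
ΔP = f(L/D_h)(ρV²/2) = 0.02118·173.7/0.461·34.97 = 279 Pa.

ΔP ≈ 279.0 Pa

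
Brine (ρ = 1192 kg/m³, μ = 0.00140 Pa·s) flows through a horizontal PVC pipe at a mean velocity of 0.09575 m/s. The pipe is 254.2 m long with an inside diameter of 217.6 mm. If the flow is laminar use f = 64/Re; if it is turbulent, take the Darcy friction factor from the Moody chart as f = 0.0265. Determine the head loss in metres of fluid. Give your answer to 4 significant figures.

h_f ≈ 0.01447 m

Reynolds number Re = ρVD/μ = 1192 · 0.09575 · 0.2176 / 0.0014 = 1.774e+04.
Re > 4000 → turbulent; use the Moody-chart value f = 0.0265.
Darcy-Weisbach: ΔP = f(L/D)(ρV²/2) = 0.0265·(254.2/0.2176)·(1192·0.09575²/2) = 0.0265·1168·5.464 = 169.2 Pa.
Head loss h_f = ΔP/(ρg) = 169.2/(1192·9.81) = 0.01447 m.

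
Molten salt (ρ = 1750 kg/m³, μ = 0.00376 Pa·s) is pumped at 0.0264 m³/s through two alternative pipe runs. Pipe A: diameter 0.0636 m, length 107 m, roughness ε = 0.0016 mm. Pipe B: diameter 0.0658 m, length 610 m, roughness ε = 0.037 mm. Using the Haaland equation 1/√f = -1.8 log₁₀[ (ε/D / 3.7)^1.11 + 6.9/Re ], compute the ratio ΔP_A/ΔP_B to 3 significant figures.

ΔP_A/ΔP_B ≈ 0.168

Pipe A: V = Q/A = 0.0264/0.003177 = 8.31 m/s; Re = 2.46e+05; ε/D = 2.52e-05; Haaland → f = 0.01508; ΔP_A = f(L/D)(ρV²/2) = 1.533e+06 Pa.
Pipe B: V = Q/A = 0.0264/0.0034 = 7.764 m/s; Re = 2.378e+05; ε/D = 0.000562; Haaland → f = 0.01871; ΔP_B = f(L/D)(ρV²/2) = 9.148e+06 Pa.
ΔP_A/ΔP_B = 1.533e+06/9.148e+06 = 0.168.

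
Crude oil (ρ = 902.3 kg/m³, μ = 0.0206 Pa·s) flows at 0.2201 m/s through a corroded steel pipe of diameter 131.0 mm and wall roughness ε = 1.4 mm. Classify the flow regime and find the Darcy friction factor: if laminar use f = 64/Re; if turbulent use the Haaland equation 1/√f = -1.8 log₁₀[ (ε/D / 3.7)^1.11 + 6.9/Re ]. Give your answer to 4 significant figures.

f ≈ 0.05068

Re = ρVD/μ = 902.3·0.2201·0.131/0.0206 = 1263.
Re < 2300 → laminar, so f = 64/Re = 0.05068 (roughness is irrelevant in laminar flow).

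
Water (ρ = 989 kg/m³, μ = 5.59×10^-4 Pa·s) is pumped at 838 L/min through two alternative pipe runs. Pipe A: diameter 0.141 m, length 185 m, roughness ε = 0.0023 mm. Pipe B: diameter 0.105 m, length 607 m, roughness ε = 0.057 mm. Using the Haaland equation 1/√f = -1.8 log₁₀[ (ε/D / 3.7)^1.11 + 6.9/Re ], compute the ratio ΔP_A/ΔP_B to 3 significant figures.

Pipe A: V = Q/A = 0.01397/0.01561 = 0.8945 m/s; Re = 2.231e+05; ε/D = 1.63e-05; Haaland → f = 0.01528; ΔP_A = f(L/D)(ρV²/2) = 7933 Pa.
Pipe B: V = Q/A = 0.01397/0.008659 = 1.613 m/s; Re = 2.996e+05; ε/D = 0.000543; Haaland → f = 0.01832; ΔP_B = f(L/D)(ρV²/2) = 1.362e+05 Pa.
ΔP_A/ΔP_B = 7933/1.362e+05 = 0.0582.

ΔP_A/ΔP_B ≈ 0.0582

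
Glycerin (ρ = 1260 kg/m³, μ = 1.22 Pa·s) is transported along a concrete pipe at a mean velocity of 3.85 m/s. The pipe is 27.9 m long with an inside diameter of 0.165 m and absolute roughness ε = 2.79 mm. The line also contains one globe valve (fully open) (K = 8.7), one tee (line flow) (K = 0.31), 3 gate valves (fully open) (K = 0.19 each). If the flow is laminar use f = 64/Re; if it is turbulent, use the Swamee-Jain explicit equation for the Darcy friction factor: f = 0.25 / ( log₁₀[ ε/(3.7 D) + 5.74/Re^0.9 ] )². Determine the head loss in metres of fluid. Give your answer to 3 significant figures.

Reynolds number Re = ρVD/μ = 1260 · 3.85 · 0.165 / 1.22 = 656.1.
Re < 2300 → laminar flow, so f = 64/Re = 64/656.1 = 0.09755 (the turbulent correlation is not needed).
Total minor-loss coefficient ΣK = 1·8.7 + 1·0.31 + 3·0.19 = 9.58.
ΔP = [f·L/D + ΣK]·(ρV²/2) = [0.09755·27.9/0.165 + 9.58]·(1260·3.85²/2) = [16.49 + 9.58]·9338 = 2.435e+05 Pa.
Head loss h_f = ΔP/(ρg) = 2.435e+05/(1260·9.81) = 19.7 m.

h_f ≈ 19.7 m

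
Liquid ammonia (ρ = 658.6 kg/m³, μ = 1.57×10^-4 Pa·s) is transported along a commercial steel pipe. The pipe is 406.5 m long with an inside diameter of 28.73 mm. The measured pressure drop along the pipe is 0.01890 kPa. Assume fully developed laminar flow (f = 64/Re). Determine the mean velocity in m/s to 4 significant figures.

V ≈ 0.007639 m/s

For laminar flow, f = 64/Re with Re = ρVD/μ, so Darcy-Weisbach reduces to ΔP = 32μLV/D². Solving for V: V = ΔP·D²/(32μL) = 18.9·(0.02873)²/(32·0.000157·406.5) = 0.007639 m/s.
Check: Re = ρVD/μ = 658.6·0.007639·0.02873/0.000157 = 920.6 < 2300, so the laminar assumption holds.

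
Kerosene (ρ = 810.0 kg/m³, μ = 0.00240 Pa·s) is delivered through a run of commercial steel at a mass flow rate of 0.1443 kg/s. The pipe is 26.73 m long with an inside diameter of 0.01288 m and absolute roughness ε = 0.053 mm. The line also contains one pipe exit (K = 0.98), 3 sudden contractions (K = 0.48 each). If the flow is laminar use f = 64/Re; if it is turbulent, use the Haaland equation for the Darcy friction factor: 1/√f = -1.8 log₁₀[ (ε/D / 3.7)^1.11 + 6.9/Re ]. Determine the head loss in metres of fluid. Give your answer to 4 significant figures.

A = πD²/4 = π(0.01288)²/4 = 0.0001303 m²; mean velocity V = ṁ/(ρA) = 0.1443/(810 · 0.0001303) = 1.367 m/s.
Reynolds number Re = ρVD/μ = 810 · 1.367 · 0.01288 / 0.0024 = 5944.
Re > 4000 → turbulent. Relative roughness ε/D = 5.3e-05/0.01288 = 0.00411. Haaland: 1/√f = -1.8 log₁₀[(0.00411/3.7)^1.11 + 6.9/5944] = -1.8 log₁₀[0.000526 + 0.00116] = 4.991, so f = 0.04014.
Total minor-loss coefficient ΣK = 1·0.98 + 3·0.48 = 2.42.
ΔP = [f·L/D + ΣK]·(ρV²/2) = [0.04014·26.73/0.01288 + 2.42]·(810·1.367²/2) = [83.31 + 2.42]·757.1 = 6.491e+04 Pa.
Head loss h_f = ΔP/(ρg) = 6.491e+04/(810·9.81) = 8.169 m.

h_f ≈ 8.169 m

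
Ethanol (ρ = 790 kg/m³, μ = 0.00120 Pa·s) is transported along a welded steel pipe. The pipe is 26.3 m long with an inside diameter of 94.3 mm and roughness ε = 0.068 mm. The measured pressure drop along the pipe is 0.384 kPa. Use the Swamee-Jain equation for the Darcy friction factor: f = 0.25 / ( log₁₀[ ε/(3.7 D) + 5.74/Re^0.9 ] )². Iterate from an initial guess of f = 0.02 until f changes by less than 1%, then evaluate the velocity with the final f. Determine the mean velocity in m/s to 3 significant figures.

Rearranging Darcy-Weisbach: V = √(2·ΔP·D/(f·L·ρ)). With ε/D = 6.8e-05/0.0943 = 0.000721, iterate starting from f = 0.02:
  f = 0.02 → V = √(2·384·0.0943/(0.02·26.3·790)) = 0.4175 m/s; Re = ρVD/μ = 2.592e+04; f → 0.02613
  f = 0.02613 → V = 0.3652 m/s; Re = 2.267e+04; f → 0.02682
  f = 0.02682 → V = 0.3605 m/s; Re = 2.238e+04; f → 0.02689
Converged (Δf/f < 1%). With the final f = 0.02689: V = √(2·384·0.0943/(0.02689·26.3·790)) = 0.36 m/s.

V ≈ 0.360 m/s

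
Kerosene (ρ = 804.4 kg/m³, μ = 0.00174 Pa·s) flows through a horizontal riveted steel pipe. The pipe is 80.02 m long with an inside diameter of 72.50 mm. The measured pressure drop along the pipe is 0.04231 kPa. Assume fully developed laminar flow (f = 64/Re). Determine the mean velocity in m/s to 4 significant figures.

V ≈ 0.04991 m/s

For laminar flow, f = 64/Re with Re = ρVD/μ, so Darcy-Weisbach reduces to ΔP = 32μLV/D². Solving for V: V = ΔP·D²/(32μL) = 42.31·(0.0725)²/(32·0.00174·80.02) = 0.04991 m/s.
Check: Re = ρVD/μ = 804.4·0.04991·0.0725/0.00174 = 1673 < 2300, so the laminar assumption holds.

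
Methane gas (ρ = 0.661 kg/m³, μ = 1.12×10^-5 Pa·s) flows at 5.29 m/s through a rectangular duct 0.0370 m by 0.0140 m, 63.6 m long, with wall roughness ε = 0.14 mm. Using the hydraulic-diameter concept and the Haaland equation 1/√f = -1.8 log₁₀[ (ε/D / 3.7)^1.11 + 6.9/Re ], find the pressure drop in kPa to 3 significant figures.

ΔP ≈ 1.23 kPa

Hydraulic diameter D_h = 4A/P = 4·(0.037·0.014)/(2·(0.037+0.014)) = 0.002072/0.102 = 0.02031 m.
Re = ρVD_h/μ = 0.661·5.29·0.02031/1.12e-05 = 6342.
ε/D_h = 0.00014/0.02031 = 0.00689; Haaland gives 1/√f = -1.8 log₁₀[0.000933+0.00109] = 4.85, so f = 0.04251.
ΔP = f(L/D_h)(ρV²/2) = 0.04251·63.6/0.02031·9.249 = 1231 Pa.
ΔP = 1.23 kPa.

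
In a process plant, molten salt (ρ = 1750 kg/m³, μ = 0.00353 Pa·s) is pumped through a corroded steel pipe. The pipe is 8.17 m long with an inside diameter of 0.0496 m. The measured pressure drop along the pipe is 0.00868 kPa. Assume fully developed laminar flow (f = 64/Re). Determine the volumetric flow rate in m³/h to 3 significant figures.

For laminar flow, f = 64/Re with Re = ρVD/μ, so Darcy-Weisbach reduces to ΔP = 32μLV/D². Solving for V: V = ΔP·D²/(32μL) = 8.68·(0.0496)²/(32·0.00353·8.17) = 0.02314 m/s.
Check: Re = ρVD/μ = 1750·0.02314·0.0496/0.00353 = 569 < 2300, so the laminar assumption holds.
Q = V·A = 0.02314·(π/4·0.0496²) = 4.471e-05 m³/s = 0.161 m³/h.

Q ≈ 0.161 m³/h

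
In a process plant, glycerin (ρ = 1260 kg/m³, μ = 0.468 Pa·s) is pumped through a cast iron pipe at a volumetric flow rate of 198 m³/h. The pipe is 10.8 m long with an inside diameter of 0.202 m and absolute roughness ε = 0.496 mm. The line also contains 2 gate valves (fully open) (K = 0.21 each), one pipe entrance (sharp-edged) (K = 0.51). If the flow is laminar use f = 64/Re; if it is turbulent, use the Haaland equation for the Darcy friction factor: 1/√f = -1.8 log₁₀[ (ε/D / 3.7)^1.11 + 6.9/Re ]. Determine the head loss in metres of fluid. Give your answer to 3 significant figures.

h_f ≈ 0.690 m

Q = 198 m³/h = 198/3600 = 0.055 m³/s.
Cross-sectional area A = πD²/4 = π(0.202)²/4 = 0.03205 m²; mean velocity V = Q/A = 0.055/0.03205 = 1.716 m/s.
Reynolds number Re = ρVD/μ = 1260 · 1.716 · 0.202 / 0.468 = 933.4.
Re < 2300 → laminar flow, so f = 64/Re = 64/933.4 = 0.06857 (the turbulent correlation is not needed).
Total minor-loss coefficient ΣK = 2·0.21 + 1·0.51 = 0.93.
ΔP = [f·L/D + ΣK]·(ρV²/2) = [0.06857·10.8/0.202 + 0.93]·(1260·1.716²/2) = [3.666 + 0.93]·1856 = 8528 Pa.
Head loss h_f = ΔP/(ρg) = 8528/(1260·9.81) = 0.690 m.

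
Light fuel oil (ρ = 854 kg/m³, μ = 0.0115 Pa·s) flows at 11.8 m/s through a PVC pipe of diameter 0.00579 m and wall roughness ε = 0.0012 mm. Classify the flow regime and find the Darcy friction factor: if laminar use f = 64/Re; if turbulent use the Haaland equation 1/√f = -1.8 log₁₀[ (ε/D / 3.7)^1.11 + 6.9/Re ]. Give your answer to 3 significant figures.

f ≈ 0.0377

Re = ρVD/μ = 854·11.8·0.00579/0.0115 = 5074.
Re > 4000 → turbulent. ε/D = 1.2e-06/0.00579 = 0.000207; Haaland: 1/√f = -1.8 log₁₀[1.91e-05 + 0.00136] = 5.149, so f = 0.03772.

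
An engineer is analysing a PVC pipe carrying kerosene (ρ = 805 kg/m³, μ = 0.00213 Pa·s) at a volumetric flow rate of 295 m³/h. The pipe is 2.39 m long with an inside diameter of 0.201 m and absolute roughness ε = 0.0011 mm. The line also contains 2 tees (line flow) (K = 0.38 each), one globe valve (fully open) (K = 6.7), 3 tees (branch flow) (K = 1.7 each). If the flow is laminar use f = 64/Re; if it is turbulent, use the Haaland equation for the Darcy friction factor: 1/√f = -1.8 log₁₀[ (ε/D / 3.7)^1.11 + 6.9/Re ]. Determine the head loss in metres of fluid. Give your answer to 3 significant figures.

Q = 295 m³/h = 295/3600 = 0.08194 m³/s.
Cross-sectional area A = πD²/4 = π(0.201)²/4 = 0.03173 m²; mean velocity V = Q/A = 0.08194/0.03173 = 2.582 m/s.
Reynolds number Re = ρVD/μ = 805 · 2.582 · 0.201 / 0.00213 = 1.962e+05.
Re > 4000 → turbulent. Relative roughness ε/D = 1.1e-06/0.201 = 5.47e-06. Haaland: 1/√f = -1.8 log₁₀[(5.47e-06/3.7)^1.11 + 6.9/1.962e+05] = -1.8 log₁₀[3.38e-07 + 3.52e-05] = 8.009, so f = 0.01559.
Total minor-loss coefficient ΣK = 2·0.38 + 1·6.7 + 3·1.7 = 12.6.
ΔP = [f·L/D + ΣK]·(ρV²/2) = [0.01559·2.39/0.201 + 12.6]·(805·2.582²/2) = [0.1854 + 12.6]·2684 = 3.421e+04 Pa.
Head loss h_f = ΔP/(ρg) = 3.421e+04/(805·9.81) = 4.33 m.

h_f ≈ 4.33 m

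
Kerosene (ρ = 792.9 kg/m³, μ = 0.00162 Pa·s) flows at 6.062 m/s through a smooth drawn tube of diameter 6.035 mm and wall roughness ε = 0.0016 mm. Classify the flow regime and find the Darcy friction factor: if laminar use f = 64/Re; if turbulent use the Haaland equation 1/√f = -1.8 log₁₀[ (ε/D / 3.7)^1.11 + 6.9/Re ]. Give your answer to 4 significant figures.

Re = ρVD/μ = 792.9·6.062·0.006035/0.00162 = 1.791e+04.
Re > 4000 → turbulent. ε/D = 1.6e-06/0.006035 = 0.000265; Haaland: 1/√f = -1.8 log₁₀[2.51e-05 + 0.000385] = 6.096, so f = 0.02691.

f ≈ 0.02691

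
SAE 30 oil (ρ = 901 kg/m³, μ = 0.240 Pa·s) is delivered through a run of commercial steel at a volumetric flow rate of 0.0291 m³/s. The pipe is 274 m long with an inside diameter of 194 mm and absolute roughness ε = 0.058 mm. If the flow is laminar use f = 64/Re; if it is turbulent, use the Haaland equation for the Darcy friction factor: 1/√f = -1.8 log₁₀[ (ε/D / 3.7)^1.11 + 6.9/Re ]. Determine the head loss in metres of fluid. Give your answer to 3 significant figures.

Cross-sectional area A = πD²/4 = π(0.194)²/4 = 0.02956 m²; mean velocity V = Q/A = 0.0291/0.02956 = 0.9845 m/s.
Reynolds number Re = ρVD/μ = 901 · 0.9845 · 0.194 / 0.24 = 717.
Re < 2300 → laminar flow, so f = 64/Re = 64/717 = 0.08926 (the turbulent correlation is not needed).
Darcy-Weisbach: ΔP = f(L/D)(ρV²/2) = 0.08926·(274/0.194)·(901·0.9845²/2) = 0.08926·1412·436.6 = 5.504e+04 Pa.
Head loss h_f = ΔP/(ρg) = 5.504e+04/(901·9.81) = 6.23 m.

h_f ≈ 6.23 m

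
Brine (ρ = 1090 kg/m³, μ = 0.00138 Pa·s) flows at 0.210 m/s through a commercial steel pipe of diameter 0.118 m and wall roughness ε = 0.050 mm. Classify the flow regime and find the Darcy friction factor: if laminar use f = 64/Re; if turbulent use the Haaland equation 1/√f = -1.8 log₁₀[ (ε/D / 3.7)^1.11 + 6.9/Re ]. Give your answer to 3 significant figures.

Re = ρVD/μ = 1090·0.21·0.118/0.00138 = 1.957e+04.
Re > 4000 → turbulent. ε/D = 5e-05/0.118 = 0.000424; Haaland: 1/√f = -1.8 log₁₀[4.22e-05 + 0.000353] = 6.127, so f = 0.02664.

f ≈ 0.0266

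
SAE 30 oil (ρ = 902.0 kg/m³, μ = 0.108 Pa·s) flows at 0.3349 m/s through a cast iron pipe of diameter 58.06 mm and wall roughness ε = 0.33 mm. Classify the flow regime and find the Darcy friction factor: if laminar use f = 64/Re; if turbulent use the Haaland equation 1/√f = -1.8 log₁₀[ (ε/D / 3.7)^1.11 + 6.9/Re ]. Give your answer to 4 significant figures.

Re = ρVD/μ = 902·0.3349·0.05806/0.108 = 162.4.
Re < 2300 → laminar, so f = 64/Re = 0.3941 (roughness is irrelevant in laminar flow).

f ≈ 0.3941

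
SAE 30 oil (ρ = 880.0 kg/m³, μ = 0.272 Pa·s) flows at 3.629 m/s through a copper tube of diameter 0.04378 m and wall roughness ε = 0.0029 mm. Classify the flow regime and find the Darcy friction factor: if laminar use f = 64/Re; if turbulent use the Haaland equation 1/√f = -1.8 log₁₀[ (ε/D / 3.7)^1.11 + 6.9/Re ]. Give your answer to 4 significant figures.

f ≈ 0.1245

Re = ρVD/μ = 880·3.629·0.04378/0.272 = 514.
Re < 2300 → laminar, so f = 64/Re = 0.1245 (roughness is irrelevant in laminar flow).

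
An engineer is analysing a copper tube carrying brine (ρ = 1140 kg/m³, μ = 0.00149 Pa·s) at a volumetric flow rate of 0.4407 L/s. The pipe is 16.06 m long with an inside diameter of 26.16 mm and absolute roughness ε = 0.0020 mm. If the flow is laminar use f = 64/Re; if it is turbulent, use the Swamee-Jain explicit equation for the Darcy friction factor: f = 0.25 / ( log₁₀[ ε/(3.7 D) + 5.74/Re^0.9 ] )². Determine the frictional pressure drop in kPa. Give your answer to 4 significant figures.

Q = 0.4407 L/s = 0.4407/1000 = 0.0004407 m³/s.
Cross-sectional area A = πD²/4 = π(0.02616)²/4 = 0.0005375 m²; mean velocity V = Q/A = 0.0004407/0.0005375 = 0.8199 m/s.
Reynolds number Re = ρVD/μ = 1140 · 0.8199 · 0.02616 / 0.00149 = 1.641e+04.
Re > 4000 → turbulent. Relative roughness ε/D = 2e-06/0.02616 = 7.65e-05. Swamee-Jain: f = 0.25/(log₁₀[7.65e-05/3.7 + 5.74/1.641e+04^0.9])² = 0.25/(log₁₀[2.07e-05 + 0.000923])² = 0.25/(-3.025)² = 0.02732.
Darcy-Weisbach: ΔP = f(L/D)(ρV²/2) = 0.02732·(16.06/0.02616)·(1140·0.8199²/2) = 0.02732·613.9·383.2 = 6427 Pa.
ΔP = 6427 Pa = 6.427 kPa.

ΔP ≈ 6.427 kPa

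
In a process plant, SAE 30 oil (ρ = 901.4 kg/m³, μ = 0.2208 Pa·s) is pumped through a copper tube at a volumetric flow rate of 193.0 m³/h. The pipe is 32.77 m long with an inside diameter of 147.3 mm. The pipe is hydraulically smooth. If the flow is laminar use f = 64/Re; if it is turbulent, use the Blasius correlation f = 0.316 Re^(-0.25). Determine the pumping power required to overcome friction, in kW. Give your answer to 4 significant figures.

Q = 193.0 m³/h = 193.0/3600 = 0.05361 m³/s.
Cross-sectional area A = πD²/4 = π(0.1473)²/4 = 0.01704 m²; mean velocity V = Q/A = 0.05361/0.01704 = 3.146 m/s.
Reynolds number Re = ρVD/μ = 901.4 · 3.146 · 0.1473 / 0.221 = 1892.
Re < 2300 → laminar flow, so f = 64/Re = 64/1892 = 0.03383 (the turbulent correlation is not needed).
Darcy-Weisbach: ΔP = f(L/D)(ρV²/2) = 0.03383·(32.77/0.1473)·(901.4·3.146²/2) = 0.03383·222.5·4461 = 3.357e+04 Pa.
Pumping power P = QΔP = 0.05361·3.357e+04 = 1799.8 W = 1.800 kW.

P ≈ 1.800 kW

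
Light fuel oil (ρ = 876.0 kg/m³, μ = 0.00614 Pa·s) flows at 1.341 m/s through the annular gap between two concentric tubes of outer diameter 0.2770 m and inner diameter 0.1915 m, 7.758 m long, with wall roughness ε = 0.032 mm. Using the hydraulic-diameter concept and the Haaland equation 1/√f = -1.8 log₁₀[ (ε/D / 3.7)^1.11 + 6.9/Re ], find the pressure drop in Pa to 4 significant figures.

ΔP ≈ 1979 Pa

Hydraulic diameter D_h = 4A/P = D_o - D_i = 0.277 - 0.1915 = 0.0855 m.
Re = ρVD_h/μ = 876·1.341·0.0855/0.00614 = 1.636e+04.
ε/D_h = 3.2e-05/0.0855 = 0.000374; Haaland gives 1/√f = -1.8 log₁₀[3.68e-05+0.000422] = 6.009, so f = 0.02769.
ΔP = f(L/D_h)(ρV²/2) = 0.02769·7.758/0.0855·787.6 = 1979 Pa.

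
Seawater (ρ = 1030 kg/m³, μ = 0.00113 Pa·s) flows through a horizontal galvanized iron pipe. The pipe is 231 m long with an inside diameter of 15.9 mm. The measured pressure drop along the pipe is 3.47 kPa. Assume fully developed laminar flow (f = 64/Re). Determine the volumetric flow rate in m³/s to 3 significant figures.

For laminar flow, f = 64/Re with Re = ρVD/μ, so Darcy-Weisbach reduces to ΔP = 32μLV/D². Solving for V: V = ΔP·D²/(32μL) = 3470·(0.0159)²/(32·0.00113·231) = 0.105 m/s.
Check: Re = ρVD/μ = 1030·0.105·0.0159/0.00113 = 1522 < 2300, so the laminar assumption holds.
Q = V·A = 0.105·(π/4·0.0159²) = 2.085e-05 m³/s = 2.09×10^-5 m³/s.

Q ≈ 2.09×10^-5 m³/s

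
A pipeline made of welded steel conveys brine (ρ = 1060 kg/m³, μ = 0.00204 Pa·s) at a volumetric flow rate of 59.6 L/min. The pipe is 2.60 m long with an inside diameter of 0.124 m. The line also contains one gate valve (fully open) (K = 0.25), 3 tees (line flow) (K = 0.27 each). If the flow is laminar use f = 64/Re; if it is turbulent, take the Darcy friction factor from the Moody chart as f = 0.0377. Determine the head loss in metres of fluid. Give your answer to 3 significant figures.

Q = 59.6 L/min = 59.6/60000 = 0.0009933 m³/s.
Cross-sectional area A = πD²/4 = π(0.124)²/4 = 0.01208 m²; mean velocity V = Q/A = 0.0009933/0.01208 = 0.08225 m/s.
Reynolds number Re = ρVD/μ = 1060 · 0.08225 · 0.124 / 0.00204 = 5300.
Re > 4000 → turbulent; use the Moody-chart value f = 0.0377.
Total minor-loss coefficient ΣK = 1·0.25 + 3·0.27 = 1.06.
ΔP = [f·L/D + ΣK]·(ρV²/2) = [0.0377·2.6/0.124 + 1.06]·(1060·0.08225²/2) = [0.7905 + 1.06]·3.586 = 6.636 Pa.
Head loss h_f = ΔP/(ρg) = 6.636/(1060·9.81) = 6.38×10^-4 m.

h_f ≈ 6.38×10^-4 m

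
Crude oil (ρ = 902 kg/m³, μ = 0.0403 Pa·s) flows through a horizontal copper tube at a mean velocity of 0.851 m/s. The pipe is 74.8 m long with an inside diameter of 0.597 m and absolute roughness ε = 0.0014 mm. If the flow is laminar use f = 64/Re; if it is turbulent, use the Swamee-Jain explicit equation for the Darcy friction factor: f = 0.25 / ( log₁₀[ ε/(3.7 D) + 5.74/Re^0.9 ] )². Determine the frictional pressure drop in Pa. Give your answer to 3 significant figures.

Reynolds number Re = ρVD/μ = 902 · 0.851 · 0.597 / 0.0403 = 1.137e+04.
Re > 4000 → turbulent. Relative roughness ε/D = 1.4e-06/0.597 = 2.35e-06. Swamee-Jain: f = 0.25/(log₁₀[2.35e-06/3.7 + 5.74/1.137e+04^0.9])² = 0.25/(log₁₀[6.34e-07 + 0.00128])² = 0.25/(-2.891)² = 0.02991.
Darcy-Weisbach: ΔP = f(L/D)(ρV²/2) = 0.02991·(74.8/0.597)·(902·0.851²/2) = 0.02991·125.3·326.6 = 1224 Pa.

ΔP ≈ 1220 Pa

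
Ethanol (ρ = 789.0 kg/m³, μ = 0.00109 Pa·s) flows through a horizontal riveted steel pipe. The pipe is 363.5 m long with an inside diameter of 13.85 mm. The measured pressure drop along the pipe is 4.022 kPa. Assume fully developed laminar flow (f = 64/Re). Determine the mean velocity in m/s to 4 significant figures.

For laminar flow, f = 64/Re with Re = ρVD/μ, so Darcy-Weisbach reduces to ΔP = 32μLV/D². Solving for V: V = ΔP·D²/(32μL) = 4022·(0.01385)²/(32·0.00109·363.5) = 0.06085 m/s.
Check: Re = ρVD/μ = 789·0.06085·0.01385/0.00109 = 610 < 2300, so the laminar assumption holds.

V ≈ 0.06085 m/s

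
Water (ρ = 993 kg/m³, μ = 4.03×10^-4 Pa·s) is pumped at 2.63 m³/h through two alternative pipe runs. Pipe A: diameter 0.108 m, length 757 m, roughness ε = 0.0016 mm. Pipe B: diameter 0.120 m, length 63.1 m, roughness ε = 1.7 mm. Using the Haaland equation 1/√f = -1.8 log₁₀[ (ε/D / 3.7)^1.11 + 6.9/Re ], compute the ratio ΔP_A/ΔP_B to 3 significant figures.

Pipe A: V = Q/A = 0.0007306/0.009161 = 0.07975 m/s; Re = 2.122e+04; ε/D = 1.48e-05; Haaland → f = 0.02539; ΔP_A = f(L/D)(ρV²/2) = 561.9 Pa.
Pipe B: V = Q/A = 0.0007306/0.01131 = 0.0646 m/s; Re = 1.91e+04; ε/D = 0.0142; Haaland → f = 0.0452; ΔP_B = f(L/D)(ρV²/2) = 49.24 Pa.
ΔP_A/ΔP_B = 561.9/49.24 = 11.4.

ΔP_A/ΔP_B ≈ 11.4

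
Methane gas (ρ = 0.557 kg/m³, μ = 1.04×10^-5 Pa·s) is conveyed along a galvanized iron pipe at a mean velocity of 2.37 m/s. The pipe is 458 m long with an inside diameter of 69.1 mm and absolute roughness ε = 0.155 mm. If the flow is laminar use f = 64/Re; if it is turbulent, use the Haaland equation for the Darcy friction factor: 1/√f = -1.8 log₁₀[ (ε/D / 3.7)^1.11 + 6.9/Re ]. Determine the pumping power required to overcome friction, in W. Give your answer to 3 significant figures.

P ≈ 3.21 W

Reynolds number Re = ρVD/μ = 0.557 · 2.37 · 0.0691 / 1.04e-05 = 8771.
Re > 4000 → turbulent. Relative roughness ε/D = 0.000155/0.0691 = 0.00224. Haaland: 1/√f = -1.8 log₁₀[(0.00224/3.7)^1.11 + 6.9/8771] = -1.8 log₁₀[0.000268 + 0.000787] = 5.358, so f = 0.03483.
Darcy-Weisbach: ΔP = f(L/D)(ρV²/2) = 0.03483·(458/0.0691)·(0.557·2.37²/2) = 0.03483·6628·1.564 = 361.2 Pa.
Q = V·A = 2.37·0.00375 = 0.008888 m³/s.
Pumping power P = QΔP = 0.008888·361.2 = 3.210 W = 3.21 W.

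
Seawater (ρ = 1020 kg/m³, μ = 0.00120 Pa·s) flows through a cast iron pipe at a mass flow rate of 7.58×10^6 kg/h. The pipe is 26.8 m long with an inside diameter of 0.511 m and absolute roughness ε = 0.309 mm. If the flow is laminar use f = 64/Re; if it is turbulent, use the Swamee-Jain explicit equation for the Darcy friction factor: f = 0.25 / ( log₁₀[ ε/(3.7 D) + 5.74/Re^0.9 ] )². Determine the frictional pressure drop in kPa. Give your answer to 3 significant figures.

ΔP ≈ 47.6 kPa

ṁ = 7.58×10^6 kg/h = 7.58×10^6/3600 = 2106 kg/s.
A = πD²/4 = π(0.511)²/4 = 0.2051 m²; mean velocity V = ṁ/(ρA) = 2106/(1020 · 0.2051) = 10.07 m/s.
Reynolds number Re = ρVD/μ = 1020 · 10.07 · 0.511 / 0.0012 = 4.372e+06.
Re > 4000 → turbulent. Relative roughness ε/D = 0.000309/0.511 = 0.000605. Swamee-Jain: f = 0.25/(log₁₀[0.000605/3.7 + 5.74/4.372e+06^0.9])² = 0.25/(log₁₀[0.000163 + 6.06e-06])² = 0.25/(-3.771)² = 0.01758.
Darcy-Weisbach: ΔP = f(L/D)(ρV²/2) = 0.01758·(26.8/0.511)·(1020·10.07²/2) = 0.01758·52.45·5.167e+04 = 4.764e+04 Pa.
ΔP = 4.764e+04 Pa = 47.6 kPa.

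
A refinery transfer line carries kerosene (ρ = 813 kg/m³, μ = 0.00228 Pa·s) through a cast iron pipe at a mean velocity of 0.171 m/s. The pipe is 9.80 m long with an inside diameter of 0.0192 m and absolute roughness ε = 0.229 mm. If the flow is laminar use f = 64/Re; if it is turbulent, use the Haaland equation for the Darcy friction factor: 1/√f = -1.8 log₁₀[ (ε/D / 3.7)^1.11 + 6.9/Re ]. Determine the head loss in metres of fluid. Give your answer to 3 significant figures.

Reynolds number Re = ρVD/μ = 813 · 0.171 · 0.0192 / 0.00228 = 1171.
Re < 2300 → laminar flow, so f = 64/Re = 64/1171 = 0.05467 (the turbulent correlation is not needed).
Darcy-Weisbach: ΔP = f(L/D)(ρV²/2) = 0.05467·(9.8/0.0192)·(813·0.171²/2) = 0.05467·510.4·11.89 = 331.7 Pa.
Head loss h_f = ΔP/(ρg) = 331.7/(813·9.81) = 0.0416 m.

h_f ≈ 0.0416 m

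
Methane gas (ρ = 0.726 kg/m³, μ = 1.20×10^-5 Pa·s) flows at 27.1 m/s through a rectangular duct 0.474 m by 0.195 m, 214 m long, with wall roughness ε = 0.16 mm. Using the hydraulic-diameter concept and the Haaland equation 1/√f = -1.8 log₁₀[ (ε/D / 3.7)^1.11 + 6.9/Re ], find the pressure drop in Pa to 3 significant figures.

Hydraulic diameter D_h = 4A/P = 4·(0.474·0.195)/(2·(0.474+0.195)) = 0.3697/1.338 = 0.2763 m.
Re = ρVD_h/μ = 0.726·27.1·0.2763/1.2e-05 = 4.53e+05.
ε/D_h = 0.00016/0.2763 = 0.000579; Haaland gives 1/√f = -1.8 log₁₀[5.97e-05+1.52e-05] = 7.426, so f = 0.01814.
ΔP = f(L/D_h)(ρV²/2) = 0.01814·214/0.2763·266.6 = 3744 Pa.

ΔP ≈ 3740 Pa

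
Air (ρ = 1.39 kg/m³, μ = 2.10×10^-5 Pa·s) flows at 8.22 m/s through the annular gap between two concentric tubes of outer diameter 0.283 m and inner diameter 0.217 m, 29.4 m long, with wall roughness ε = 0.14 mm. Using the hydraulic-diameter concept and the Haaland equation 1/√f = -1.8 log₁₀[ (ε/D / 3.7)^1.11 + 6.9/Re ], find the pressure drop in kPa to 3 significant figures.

Hydraulic diameter D_h = 4A/P = D_o - D_i = 0.283 - 0.217 = 0.066 m.
Re = ρVD_h/μ = 1.39·8.22·0.066/2.1e-05 = 3.591e+04.
ε/D_h = 0.00014/0.066 = 0.00212; Haaland gives 1/√f = -1.8 log₁₀[0.000252+0.000192] = 6.034, so f = 0.02747.
ΔP = f(L/D_h)(ρV²/2) = 0.02747·29.4/0.066·46.96 = 574.5 Pa.
ΔP = 0.575 kPa.

ΔP ≈ 0.575 kPa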